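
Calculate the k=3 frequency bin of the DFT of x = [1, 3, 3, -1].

X[3] = Σ(n=0 to 3) x[n] · ω_4^(3n) where ω_4 = e^(-2πi/4)
= (1)·ω_4^0 + (3)·ω_4^3 + (3)·ω_4^6 + (-1)·ω_4^9

X[3] = -2+4i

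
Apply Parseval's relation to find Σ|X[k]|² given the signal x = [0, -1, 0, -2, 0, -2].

Parseval: Σ|x[n]|² = (1/N)Σ|X[k]|², so Σ|X[k]|² = N·Σ|x[n]|² = 6·9.0000

Σ|X[k]|² = N·Σ|x[n]|² = 6·9.0000 = 54.0000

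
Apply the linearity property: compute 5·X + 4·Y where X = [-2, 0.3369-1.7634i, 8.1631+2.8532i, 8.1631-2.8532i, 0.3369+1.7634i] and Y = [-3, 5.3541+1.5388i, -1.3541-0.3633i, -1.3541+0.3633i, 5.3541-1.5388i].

By linearity: DFT(5x + 4y) = 5·DFT(x) + 4·DFT(y)
= 5·[-2, 0.3369-1.7634i, 8.1631+2.8532i, 8.1631-2.8532i, 0.3369+1.7634i] + 4·[-3, 5.3541+1.5388i, -1.3541-0.3633i, -1.3541+0.3633i, 5.3541-1.5388i]

Computing element-wise:
Z[0] = 5·(-2) + 4·(-3) = -22
Z[1] = 5·(0.3369-1.7634i) + 4·(5.3541+1.5388i) = 23.1009-2.6618i
Z[2] = 5·(8.1631+2.8532i) + 4·(-1.3541-0.3633i) = 35.3991+12.8128i
Z[3] = 5·(8.1631-2.8532i) + 4·(-1.3541+0.3633i) = 35.3991-12.8128i
Z[4] = 5·(0.3369+1.7634i) + 4·(5.3541-1.5388i) = 23.1009+2.6618i

DFT(5x + 4y) = 5·X + 4·Y = [-22, 23.1009-2.6618i, 35.3991+12.8128i, 35.3991-12.8128i, 23.1009+2.6618i]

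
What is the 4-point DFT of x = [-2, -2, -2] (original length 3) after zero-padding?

Original 3-point DFT: [-6, 0, 0]
Zero-padded 4-point DFT provides frequency interpolation.

DFT_4([x, 0, ...]) = [-6, 2i, -2, -2i]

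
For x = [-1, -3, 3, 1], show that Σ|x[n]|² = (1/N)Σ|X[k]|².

Time domain:
Σ|x[n]|² = |-1|² + |-3|² + |3|² + |1|² = 20.0000

Frequency domain:
(1/4)Σ|X[k]|² = (1/4)(|0|² + |-4+4i|² + |4|² + |-4-4i|²) = (1/4)·80.0000 = 20.0000

Both sides agree, confirming Parseval's theorem.

Σ|x[n]|² = (1/N)Σ|X[k]|² = 20.0000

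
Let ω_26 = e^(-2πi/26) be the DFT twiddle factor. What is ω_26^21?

ω_26^21 = e^(-2πi·21/26)
= cos(-2π·21/26) + i·sin(-2π·21/26)
= cos(-42π/26) + i·sin(-42π/26)

ω_26^21 = cos(-42π/26) + i·sin(-42π/26) = 0.3546+0.9350i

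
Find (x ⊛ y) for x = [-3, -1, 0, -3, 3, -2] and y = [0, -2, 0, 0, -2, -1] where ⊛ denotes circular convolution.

(x ⊛ y)[n] = Σ(m=0 to 5) x[m] · y[(n-m) mod 6]

Computing each output sample:
(x ⊛ y)[0] = 5
(x ⊛ y)[1] = 12
(x ⊛ y)[2] = -1
(x ⊛ y)[3] = 1
(x ⊛ y)[4] = 14
(x ⊛ y)[5] = -1

x ⊛ y = [5, 12, -1, 1, 14, -1]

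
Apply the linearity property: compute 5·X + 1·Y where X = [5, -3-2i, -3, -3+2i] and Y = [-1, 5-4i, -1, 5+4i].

By linearity: DFT(5x + 1y) = 5·DFT(x) + 1·DFT(y)
= 5·[5, -3-2i, -3, -3+2i] + 1·[-1, 5-4i, -1, 5+4i]

Computing element-wise:
Z[0] = 5·(5) + 1·(-1) = 24
Z[1] = 5·(-3-2i) + 1·(5-4i) = -10-14i
Z[2] = 5·(-3) + 1·(-1) = -16
Z[3] = 5·(-3+2i) + 1·(5+4i) = -10+14i

DFT(5x + 1y) = 5·X + 1·Y = [24, -10-14i, -16, -10+14i]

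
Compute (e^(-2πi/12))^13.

Since ω_12^12 = 1, powers reduce modulo 12.
13 mod 12 = 1
So ω_12^13 = ω_12^1 = e^(-2πi·1/12)

ω_12^13 = ω_12^1 = 0.8660-0.5000i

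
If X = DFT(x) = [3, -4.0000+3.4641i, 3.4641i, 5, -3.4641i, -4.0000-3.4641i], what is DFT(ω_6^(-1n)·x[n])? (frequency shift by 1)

Modulation property: DFT(ω_6^(-1n)·x[n]) = X[(k-1) mod 6], so circularly shift X by 1 positions.

X[k-1] = [-4.0000-3.4641i, 3, -4.0000+3.4641i, 3.4641i, 5, -3.4641i]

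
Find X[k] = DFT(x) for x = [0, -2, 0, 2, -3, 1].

X[k] = Σ(n=0 to 5) x[n] · ω_6^(nk)
where ω_6 = e^(-2πi/6)

Computing each X[k]:
X[0] = -2
X[1] = -1
X[2] = 4.0000+5.1962i
X[3] = -4
X[4] = 4.0000-5.1962i
X[5] = -1

X = [-2, -1, 4.0000+5.1962i, -4, 4.0000-5.1962i, -1]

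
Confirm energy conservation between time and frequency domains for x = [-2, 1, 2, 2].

Time domain:
Σ|x[n]|² = |-2|² + |1|² + |2|² + |2|² = 13.0000

Frequency domain:
(1/4)Σ|X[k]|² = (1/4)(|3|² + |-4+1i|² + |-3|² + |-4-1i|²) = (1/4)·52.0000 = 13.0000

Both sides agree, confirming Parseval's theorem.

Σ|x[n]|² = (1/N)Σ|X[k]|² = 13.0000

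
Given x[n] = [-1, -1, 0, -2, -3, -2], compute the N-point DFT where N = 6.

X[k] = Σ(n=0 to 5) x[n] · ω_6^(nk)
where ω_6 = e^(-2πi/6)

Computing each X[k]:
X[0] = -9
X[1] = 1.0000-3.4641i
X[2] = 1.7321i
X[3] = 1
X[4] = -1.7321i
X[5] = 1.0000+3.4641i

X = [-9, 1.0000-3.4641i, 1.7321i, 1, -1.7321i, 1.0000+3.4641i]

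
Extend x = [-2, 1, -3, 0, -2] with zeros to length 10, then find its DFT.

Original 5-point DFT: [-6, 0.1180-1.0898i, -2.1180-4.6165i, -2.1180+4.6165i, 0.1180+1.0898i]
Zero-padded 10-point DFT provides frequency interpolation.

DFT_10([x, 0, ...]) = [-6, -0.5000+3.4410i, 0.1180-1.0898i, -0.5000-0.8123i, -2.1180-4.6165i, -8, -2.1180+4.6165i, -0.5000+0.8123i, 0.1180+1.0898i, -0.5000-3.4410i]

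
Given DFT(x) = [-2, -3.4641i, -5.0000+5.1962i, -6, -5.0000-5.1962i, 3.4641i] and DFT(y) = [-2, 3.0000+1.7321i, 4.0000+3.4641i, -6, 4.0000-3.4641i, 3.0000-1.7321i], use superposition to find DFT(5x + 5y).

By linearity: DFT(5x + 5y) = 5·DFT(x) + 5·DFT(y)
= 5·[-2, -3.4641i, -5.0000+5.1962i, -6, -5.0000-5.1962i, 3.4641i] + 5·[-2, 3.0000+1.7321i, 4.0000+3.4641i, -6, 4.0000-3.4641i, 3.0000-1.7321i]

Computing element-wise:
Z[0] = 5·(-2) + 5·(-2) = -20
Z[1] = 5·(-3.4641i) + 5·(3.0000+1.7321i) = 15.0000-8.6600i
Z[2] = 5·(-5.0000+5.1962i) + 5·(4.0000+3.4641i) = -5.0000+43.3015i
Z[3] = 5·(-6) + 5·(-6) = -60
Z[4] = 5·(-5.0000-5.1962i) + 5·(4.0000-3.4641i) = -5.0000-43.3015i
Z[5] = 5·(3.4641i) + 5·(3.0000-1.7321i) = 15.0000+8.6600i

DFT(5x + 5y) = 5·X + 5·Y = [-20, 15.0000-8.6600i, -5.0000+43.3015i, -60, -5.0000-43.3015i, 15.0000+8.6600i]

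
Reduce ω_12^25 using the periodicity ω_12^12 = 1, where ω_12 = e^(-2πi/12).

Since ω_12^12 = 1, powers reduce modulo 12.
25 mod 12 = 1
So ω_12^25 = ω_12^1 = e^(-2πi·1/12)

ω_12^25 = ω_12^1 = 0.8660-0.5000i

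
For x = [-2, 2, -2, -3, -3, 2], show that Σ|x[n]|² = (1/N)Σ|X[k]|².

Time domain:
Σ|x[n]|² = |-2|² + |2|² + |-2|² + |-3|² + |-3|² + |2|² = 34.0000

Frequency domain:
(1/6)Σ|X[k]|² = (1/6)(|-6|² + |5.5000-0.8660i|² + |-4.5000+0.8660i|² + |-8|² + |-4.5000-0.8660i|² + |5.5000+0.8660i|²) = (1/6)·204.0000 = 34.0000

Both sides agree, confirming Parseval's theorem.

Σ|x[n]|² = (1/N)Σ|X[k]|² = 34.0000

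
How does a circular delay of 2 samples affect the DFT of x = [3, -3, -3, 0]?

Time shift by 2: X_shifted[k] = ω_4^(2k) · X[k]
Shifted x = [-3, 0, 3, -3]

DFT(x[n-2]) = [-3, -6-3i, 3, -6+3i]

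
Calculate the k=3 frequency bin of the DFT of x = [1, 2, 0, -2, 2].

X[3] = Σ(n=0 to 4) x[n] · ω_5^(3n) where ω_5 = e^(-2πi/5)
= (1)·ω_5^0 + (2)·ω_5^3 + (0)·ω_5^6 + (-2)·ω_5^9 + (2)·ω_5^12

X[3] = -2.8541-1.9021i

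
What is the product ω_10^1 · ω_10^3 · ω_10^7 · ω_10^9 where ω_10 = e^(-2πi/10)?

The primitive 10th roots of unity are ω_10^k for k coprime to 10: k ∈ {1, 3, 7, 9}
Their product equals the constant term of the cyclotomic polynomial Φ_10(x) up to sign.
For n ≥ 3, the product of all primitive nth roots of unity is 1. (For n=1 it is 1; for n=2 it is -1.)

1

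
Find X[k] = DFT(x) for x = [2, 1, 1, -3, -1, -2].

X[k] = Σ(n=0 to 5) x[n] · ω_6^(nk)
where ω_6 = e^(-2πi/6)

Computing each X[k]:
X[0] = -2
X[1] = 4.5000-4.3301i
X[2] = -0.5000-0.8660i
X[3] = 6
X[4] = -0.5000+0.8660i
X[5] = 4.5000+4.3301i

X = [-2, 4.5000-4.3301i, -0.5000-0.8660i, 6, -0.5000+0.8660i, 4.5000+4.3301i]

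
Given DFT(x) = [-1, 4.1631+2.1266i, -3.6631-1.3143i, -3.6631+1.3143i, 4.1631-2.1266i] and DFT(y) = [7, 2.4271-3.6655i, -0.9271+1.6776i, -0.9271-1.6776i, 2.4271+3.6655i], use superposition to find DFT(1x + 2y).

By linearity: DFT(1x + 2y) = 1·DFT(x) + 2·DFT(y)
= 1·[-1, 4.1631+2.1266i, -3.6631-1.3143i, -3.6631+1.3143i, 4.1631-2.1266i] + 2·[7, 2.4271-3.6655i, -0.9271+1.6776i, -0.9271-1.6776i, 2.4271+3.6655i]

Computing element-wise:
Z[0] = 1·(-1) + 2·(7) = 13
Z[1] = 1·(4.1631+2.1266i) + 2·(2.4271-3.6655i) = 9.0173-5.2044i
Z[2] = 1·(-3.6631-1.3143i) + 2·(-0.9271+1.6776i) = -5.5173+2.0409i
Z[3] = 1·(-3.6631+1.3143i) + 2·(-0.9271-1.6776i) = -5.5173-2.0409i
Z[4] = 1·(4.1631-2.1266i) + 2·(2.4271+3.6655i) = 9.0173+5.2044i

DFT(1x + 2y) = 1·X + 2·Y = [13, 9.0173-5.2044i, -5.5173+2.0409i, -5.5173-2.0409i, 9.0173+5.2044i]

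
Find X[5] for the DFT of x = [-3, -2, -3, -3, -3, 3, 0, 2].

X[5] = Σ(n=0 to 7) x[n] · ω_8^(5n) where ω_8 = e^(-2πi/8)
= (-3)·ω_8^0 + (-2)·ω_8^5 + (-3)·ω_8^10 + (-3)·ω_8^15 + (-3)·ω_8^20 + (3)·ω_8^25 + (0)·ω_8^30 + (2)·ω_8^35

X[5] = -4.0711i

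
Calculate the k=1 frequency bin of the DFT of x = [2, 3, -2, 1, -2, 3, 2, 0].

X[1] = Σ(n=0 to 7) x[n] · ω_8^(1n) where ω_8 = e^(-2πi/8)
= (2)·ω_8^0 + (3)·ω_8^1 + (-2)·ω_8^2 + (1)·ω_8^3 + (-2)·ω_8^4 + (3)·ω_8^5 + (2)·ω_8^6 + (0)·ω_8^7

X[1] = 3.2929+3.2929i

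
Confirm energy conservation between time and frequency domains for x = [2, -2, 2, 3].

Time domain:
Σ|x[n]|² = |2|² + |-2|² + |2|² + |3|² = 21.0000

Frequency domain:
(1/4)Σ|X[k]|² = (1/4)(|5|² + |5i|² + |3|² + |-5i|²) = (1/4)·84.0000 = 21.0000

Both sides agree, confirming Parseval's theorem.

Σ|x[n]|² = (1/N)Σ|X[k]|² = 21.0000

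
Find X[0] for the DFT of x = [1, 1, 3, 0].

X[0] = Σ(n=0 to 3) x[n] · ω_4^0 = Σ x[n]
= (1) + (1) + (3) + (0)

X[0] = 5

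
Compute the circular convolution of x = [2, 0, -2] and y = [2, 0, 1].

(x ⊛ y)[n] = Σ(m=0 to 2) x[m] · y[(n-m) mod 3]

Computing each output sample:
(x ⊛ y)[0] = 4
(x ⊛ y)[1] = -2
(x ⊛ y)[2] = -2

x ⊛ y = [4, -2, -2]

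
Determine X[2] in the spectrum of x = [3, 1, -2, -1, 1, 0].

X[2] = Σ(n=0 to 5) x[n] · ω_6^(2n) where ω_6 = e^(-2πi/6)
= (3)·ω_6^0 + (1)·ω_6^2 + (-2)·ω_6^4 + (-1)·ω_6^6 + (1)·ω_6^8 + (0)·ω_6^10

X[2] = 2.0000-3.4641i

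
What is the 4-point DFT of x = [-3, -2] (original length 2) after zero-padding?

Original 2-point DFT: [-5, -1]
Zero-padded 4-point DFT provides frequency interpolation.

DFT_4([x, 0, ...]) = [-5, -3+2i, -1, -3-2i]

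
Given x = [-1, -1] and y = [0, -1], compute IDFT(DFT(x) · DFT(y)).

(x ⊛ y)[n] = Σ(m=0 to 1) x[m] · y[(n-m) mod 2]

Computing each output sample:
(x ⊛ y)[0] = 1
(x ⊛ y)[1] = 1

x ⊛ y = [1, 1]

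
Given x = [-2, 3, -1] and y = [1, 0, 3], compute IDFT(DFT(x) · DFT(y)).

(x ⊛ y)[n] = Σ(m=0 to 2) x[m] · y[(n-m) mod 3]

Computing each output sample:
(x ⊛ y)[0] = 7
(x ⊛ y)[1] = 0
(x ⊛ y)[2] = -7

x ⊛ y = [7, 0, -7]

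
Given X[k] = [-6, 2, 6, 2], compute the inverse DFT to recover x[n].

x[n] = (1/4) Σ(k=0 to 3) X[k] · e^(2πikn/4)

Computing each x[n]:
x[0] = 1
x[1] = -3
x[2] = -1
x[3] = -3

x = [1, -3, -1, -3]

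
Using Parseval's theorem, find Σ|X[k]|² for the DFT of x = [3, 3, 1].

Parseval: Σ|x[n]|² = (1/N)Σ|X[k]|², so Σ|X[k]|² = N·Σ|x[n]|² = 3·19.0000

Σ|X[k]|² = N·Σ|x[n]|² = 3·19.0000 = 57.0000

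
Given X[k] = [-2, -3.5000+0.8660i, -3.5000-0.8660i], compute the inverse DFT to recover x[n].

x[n] = (1/3) Σ(k=0 to 2) X[k] · e^(2πikn/3)

Computing each x[n]:
x[0] = -3
x[1] = 0
x[2] = 1

x = [-3, 0, 1]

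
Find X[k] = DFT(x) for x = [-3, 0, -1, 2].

X[k] = Σ(n=0 to 3) x[n] · ω_4^(nk)
where ω_4 = e^(-2πi/4)

Computing each X[k]:
X[0] = -2
X[1] = -2+2i
X[2] = -6
X[3] = -2-2i

X = [-2, -2+2i, -6, -2-2i]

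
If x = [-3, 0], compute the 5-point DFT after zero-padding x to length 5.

Original 2-point DFT: [-3, -3]
Zero-padded 5-point DFT provides frequency interpolation.

DFT_5([x, 0, ...]) = [-3, -3, -3, -3, -3]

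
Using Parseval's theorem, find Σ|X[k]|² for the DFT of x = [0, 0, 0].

Parseval: Σ|x[n]|² = (1/N)Σ|X[k]|², so Σ|X[k]|² = N·Σ|x[n]|² = 3·0.0000

Σ|X[k]|² = N·Σ|x[n]|² = 3·0.0000 = 0.0000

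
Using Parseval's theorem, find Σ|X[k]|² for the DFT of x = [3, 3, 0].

Parseval: Σ|x[n]|² = (1/N)Σ|X[k]|², so Σ|X[k]|² = N·Σ|x[n]|² = 3·18.0000

Σ|X[k]|² = N·Σ|x[n]|² = 3·18.0000 = 54.0000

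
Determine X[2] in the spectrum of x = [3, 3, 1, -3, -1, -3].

X[2] = Σ(n=0 to 5) x[n] · ω_6^(2n) where ω_6 = e^(-2πi/6)
= (3)·ω_6^0 + (3)·ω_6^2 + (1)·ω_6^4 + (-3)·ω_6^6 + (-1)·ω_6^8 + (-3)·ω_6^10

X[2] = -3.4641i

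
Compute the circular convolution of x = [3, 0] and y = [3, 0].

(x ⊛ y)[n] = Σ(m=0 to 1) x[m] · y[(n-m) mod 2]

Computing each output sample:
(x ⊛ y)[0] = 9
(x ⊛ y)[1] = 0

x ⊛ y = [9, 0]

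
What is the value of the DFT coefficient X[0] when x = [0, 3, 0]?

X[0] = Σ(n=0 to 2) x[n] · ω_3^0 = Σ x[n]
= (0) + (3) + (0)

X[0] = 3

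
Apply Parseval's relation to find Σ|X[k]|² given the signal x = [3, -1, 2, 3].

Parseval: Σ|x[n]|² = (1/N)Σ|X[k]|², so Σ|X[k]|² = N·Σ|x[n]|² = 4·23.0000

Σ|X[k]|² = N·Σ|x[n]|² = 4·23.0000 = 92.0000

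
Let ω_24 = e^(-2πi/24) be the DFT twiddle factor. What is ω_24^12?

ω_24^12 = e^(-2πi·12/24)
= cos(-2π·12/24) + i·sin(-2π·12/24)
= cos(-24π/24) + i·sin(-24π/24)

ω_24^12 = cos(-24π/24) + i·sin(-24π/24) = -1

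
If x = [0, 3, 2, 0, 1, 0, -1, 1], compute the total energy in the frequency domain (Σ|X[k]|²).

Parseval: Σ|x[n]|² = (1/N)Σ|X[k]|², so Σ|X[k]|² = N·Σ|x[n]|² = 8·16.0000

Σ|X[k]|² = N·Σ|x[n]|² = 8·16.0000 = 128.0000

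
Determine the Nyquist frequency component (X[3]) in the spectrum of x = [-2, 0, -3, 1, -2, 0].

X[3] = Σ(n=0 to 5) x[n] · ω_6^(3n) where ω_6 = e^(-2πi/6)
= (-2)·ω_6^0 + (0)·ω_6^3 + (-3)·ω_6^6 + (1)·ω_6^9 + (-2)·ω_6^12 + (0)·ω_6^15

X[3] = -8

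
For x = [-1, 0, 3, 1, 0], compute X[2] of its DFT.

X[2] = Σ(n=0 to 4) x[n] · ω_5^(2n) where ω_5 = e^(-2πi/5)
= (-1)·ω_5^0 + (0)·ω_5^2 + (3)·ω_5^4 + (1)·ω_5^6 + (0)·ω_5^8

X[2] = 0.2361+1.9021i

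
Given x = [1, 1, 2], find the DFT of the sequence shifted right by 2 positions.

Time shift by 2: X_shifted[k] = ω_3^(2k) · X[k]
Shifted x = [1, 2, 1]

DFT(x[n-2]) = [4, -0.5000-0.8660i, -0.5000+0.8660i]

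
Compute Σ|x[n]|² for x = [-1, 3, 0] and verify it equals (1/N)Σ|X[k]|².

Time domain:
Σ|x[n]|² = |-1|² + |3|² + |0|² = 10.0000

Frequency domain:
(1/3)Σ|X[k]|² = (1/3)(|2|² + |-2.5000-2.5981i|² + |-2.5000+2.5981i|²) = (1/3)·30.0000 = 10.0000

Both sides agree, confirming Parseval's theorem.

Σ|x[n]|² = (1/N)Σ|X[k]|² = 10.0000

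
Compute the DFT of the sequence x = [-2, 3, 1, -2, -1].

X[k] = Σ(n=0 to 4) x[n] · ω_5^(nk)
where ω_5 = e^(-2πi/5)

Computing each X[k]:
X[0] = -1
X[1] = -0.5729-5.5676i
X[2] = -3.9271+0.5020i
X[3] = -3.9271-0.5020i
X[4] = -0.5729+5.5676i

X = [-1, -0.5729-5.5676i, -3.9271+0.5020i, -3.9271-0.5020i, -0.5729+5.5676i]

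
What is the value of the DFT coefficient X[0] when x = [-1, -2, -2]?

X[0] = Σ(n=0 to 2) x[n] · ω_3^0 = Σ x[n]
= (-1) + (-2) + (-2)

X[0] = -5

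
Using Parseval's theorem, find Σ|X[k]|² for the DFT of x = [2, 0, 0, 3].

Parseval: Σ|x[n]|² = (1/N)Σ|X[k]|², so Σ|X[k]|² = N·Σ|x[n]|² = 4·13.0000

Σ|X[k]|² = N·Σ|x[n]|² = 4·13.0000 = 52.0000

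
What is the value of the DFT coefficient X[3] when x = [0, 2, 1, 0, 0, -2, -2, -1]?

X[3] = Σ(n=0 to 7) x[n] · ω_8^(3n) where ω_8 = e^(-2πi/8)
= (0)·ω_8^0 + (2)·ω_8^3 + (1)·ω_8^6 + (0)·ω_8^9 + (0)·ω_8^12 + (-2)·ω_8^15 + (-2)·ω_8^18 + (-1)·ω_8^21

X[3] = -2.1213-0.5355i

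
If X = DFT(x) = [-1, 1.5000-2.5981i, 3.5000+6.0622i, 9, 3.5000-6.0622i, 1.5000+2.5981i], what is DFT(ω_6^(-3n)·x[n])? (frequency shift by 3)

Modulation property: DFT(ω_6^(-3n)·x[n]) = X[(k-3) mod 6], so circularly shift X by 3 positions.

X[k-3] = [9, 3.5000-6.0622i, 1.5000+2.5981i, -1, 1.5000-2.5981i, 3.5000+6.0622i]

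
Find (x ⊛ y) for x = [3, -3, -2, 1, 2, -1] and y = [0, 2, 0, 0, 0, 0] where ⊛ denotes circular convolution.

(x ⊛ y)[n] = Σ(m=0 to 5) x[m] · y[(n-m) mod 6]

Computing each output sample:
(x ⊛ y)[0] = -2
(x ⊛ y)[1] = 6
(x ⊛ y)[2] = -6
(x ⊛ y)[3] = -4
(x ⊛ y)[4] = 2
(x ⊛ y)[5] = 4

x ⊛ y = [-2, 6, -6, -4, 2, 4]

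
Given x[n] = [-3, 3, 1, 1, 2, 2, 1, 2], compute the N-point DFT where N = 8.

X[k] = Σ(n=0 to 7) x[n] · ω_8^(nk)
where ω_8 = e^(-2πi/8)

Computing each X[k]:
X[0] = 9
X[1] = -3.5858
X[2] = -3-2i
X[3] = -6.4142
X[4] = -7
X[5] = -6.4142
X[6] = -3+2i
X[7] = -3.5858

X = [9, -3.5858, -3-2i, -6.4142, -7, -6.4142, -3+2i, -3.5858]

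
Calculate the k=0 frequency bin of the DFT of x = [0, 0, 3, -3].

X[0] = Σ(n=0 to 3) x[n] · ω_4^0 = Σ x[n]
= (0) + (0) + (3) + (-3)

X[0] = 0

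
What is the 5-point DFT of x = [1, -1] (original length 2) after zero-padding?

Original 2-point DFT: [0, 2]
Zero-padded 5-point DFT provides frequency interpolation.

DFT_5([x, 0, ...]) = [0, 0.6910+0.9511i, 1.8090+0.5878i, 1.8090-0.5878i, 0.6910-0.9511i]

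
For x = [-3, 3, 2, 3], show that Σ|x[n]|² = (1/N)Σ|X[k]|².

Time domain:
Σ|x[n]|² = |-3|² + |3|² + |2|² + |3|² = 31.0000

Frequency domain:
(1/4)Σ|X[k]|² = (1/4)(|5|² + |-5|² + |-7|² + |-5|²) = (1/4)·124.0000 = 31.0000

Both sides agree, confirming Parseval's theorem.

Σ|x[n]|² = (1/N)Σ|X[k]|² = 31.0000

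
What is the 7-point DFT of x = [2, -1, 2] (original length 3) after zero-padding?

Original 3-point DFT: [3, 1.5000+2.5981i, 1.5000-2.5981i]
Zero-padded 7-point DFT provides frequency interpolation.

DFT_7([x, 0, ...]) = [3, 0.9315-1.1680i, 0.4206+1.8427i, 4.1479+1.9975i, 4.1479-1.9975i, 0.4206-1.8427i, 0.9315+1.1680i]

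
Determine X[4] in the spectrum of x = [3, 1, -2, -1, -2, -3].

X[4] = Σ(n=0 to 5) x[n] · ω_6^(4n) where ω_6 = e^(-2πi/6)
= (3)·ω_6^0 + (1)·ω_6^4 + (-2)·ω_6^8 + (-1)·ω_6^12 + (-2)·ω_6^16 + (-3)·ω_6^20

X[4] = 5.0000+3.4641i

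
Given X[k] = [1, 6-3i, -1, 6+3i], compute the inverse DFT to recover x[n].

x[n] = (1/4) Σ(k=0 to 3) X[k] · e^(2πikn/4)

Computing each x[n]:
x[0] = 3
x[1] = 2
x[2] = -3
x[3] = -1

x = [3, 2, -3, -1]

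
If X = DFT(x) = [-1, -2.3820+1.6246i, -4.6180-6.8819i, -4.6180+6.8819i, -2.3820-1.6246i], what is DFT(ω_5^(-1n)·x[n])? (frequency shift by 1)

Modulation property: DFT(ω_5^(-1n)·x[n]) = X[(k-1) mod 5], so circularly shift X by 1 positions.

X[k-1] = [-2.3820-1.6246i, -1, -2.3820+1.6246i, -4.6180-6.8819i, -4.6180+6.8819i]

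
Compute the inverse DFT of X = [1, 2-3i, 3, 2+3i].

x[n] = (1/4) Σ(k=0 to 3) X[k] · e^(2πikn/4)

Computing each x[n]:
x[0] = 2
x[1] = 1
x[2] = 0
x[3] = -2

x = [2, 1, 0, -2]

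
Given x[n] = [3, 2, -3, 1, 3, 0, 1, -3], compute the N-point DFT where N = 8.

X[k] = Σ(n=0 to 7) x[n] · ω_8^(nk)
where ω_8 = e^(-2πi/8)

Computing each X[k]:
X[0] = 4
X[1] = -1.4142-0.2426i
X[2] = 8-4i
X[3] = 1.4142-8.2426i
X[4] = 4
X[5] = 1.4142+8.2426i
X[6] = 8+4i
X[7] = -1.4142+0.2426i

X = [4, -1.4142-0.2426i, 8-4i, 1.4142-8.2426i, 4, 1.4142+8.2426i, 8+4i, -1.4142+0.2426i]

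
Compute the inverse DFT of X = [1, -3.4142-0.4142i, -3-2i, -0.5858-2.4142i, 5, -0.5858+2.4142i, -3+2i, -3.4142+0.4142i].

x[n] = (1/8) Σ(k=0 to 7) X[k] · e^(2πikn/8)

Computing each x[n]:
x[0] = -1
x[1] = 0
x[2] = 1
x[3] = 0
x[4] = 1
x[5] = 0
x[6] = 2
x[7] = -2

x = [-1, 0, 1, 0, 1, 0, 2, -2]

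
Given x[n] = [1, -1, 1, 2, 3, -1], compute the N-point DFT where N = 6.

X[k] = Σ(n=0 to 5) x[n] · ω_6^(nk)
where ω_6 = e^(-2πi/6)

Computing each X[k]:
X[0] = 5
X[1] = -4.0000+1.7321i
X[2] = 2.0000-1.7321i
X[3] = 5
X[4] = 2.0000+1.7321i
X[5] = -4.0000-1.7321i

X = [5, -4.0000+1.7321i, 2.0000-1.7321i, 5, 2.0000+1.7321i, -4.0000-1.7321i]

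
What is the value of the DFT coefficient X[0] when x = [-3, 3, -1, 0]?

X[0] = Σ(n=0 to 3) x[n] · ω_4^0 = Σ x[n]
= (-3) + (3) + (-1) + (0)

X[0] = -1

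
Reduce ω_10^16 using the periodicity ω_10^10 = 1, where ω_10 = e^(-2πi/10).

Since ω_10^10 = 1, powers reduce modulo 10.
16 mod 10 = 6
So ω_10^16 = ω_10^6 = e^(-2πi·6/10)

ω_10^16 = ω_10^6 = -0.8090+0.5878i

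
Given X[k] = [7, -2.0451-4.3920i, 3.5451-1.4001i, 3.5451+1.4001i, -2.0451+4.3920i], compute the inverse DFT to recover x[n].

x[n] = (1/5) Σ(k=0 to 4) X[k] · e^(2πikn/5)

Computing each x[n]:
x[0] = 2
x[1] = 2
x[2] = 3
x[3] = 2
x[4] = -2

x = [2, 2, 3, 2, -2]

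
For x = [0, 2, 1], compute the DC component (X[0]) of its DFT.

X[0] = Σ(n=0 to 2) x[n] · ω_3^0 = Σ x[n]
= (0) + (2) + (1)

X[0] = 3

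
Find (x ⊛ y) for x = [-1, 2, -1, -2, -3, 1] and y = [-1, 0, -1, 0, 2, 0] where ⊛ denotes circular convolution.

(x ⊛ y)[n] = Σ(m=0 to 5) x[m] · y[(n-m) mod 6]

Computing each output sample:
(x ⊛ y)[0] = 2
(x ⊛ y)[1] = -7
(x ⊛ y)[2] = -4
(x ⊛ y)[3] = 2
(x ⊛ y)[4] = 2
(x ⊛ y)[5] = 5

x ⊛ y = [2, -7, -4, 2, 2, 5]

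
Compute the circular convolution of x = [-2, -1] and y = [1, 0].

(x ⊛ y)[n] = Σ(m=0 to 1) x[m] · y[(n-m) mod 2]

Computing each output sample:
(x ⊛ y)[0] = -2
(x ⊛ y)[1] = -1

x ⊛ y = [-2, -1]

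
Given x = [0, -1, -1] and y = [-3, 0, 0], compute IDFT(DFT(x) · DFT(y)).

(x ⊛ y)[n] = Σ(m=0 to 2) x[m] · y[(n-m) mod 3]

Computing each output sample:
(x ⊛ y)[0] = 0
(x ⊛ y)[1] = 3
(x ⊛ y)[2] = 3

x ⊛ y = [0, 3, 3]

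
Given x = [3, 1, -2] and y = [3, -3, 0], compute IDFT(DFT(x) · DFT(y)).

(x ⊛ y)[n] = Σ(m=0 to 2) x[m] · y[(n-m) mod 3]

Computing each output sample:
(x ⊛ y)[0] = 15
(x ⊛ y)[1] = -6
(x ⊛ y)[2] = -9

x ⊛ y = [15, -6, -9]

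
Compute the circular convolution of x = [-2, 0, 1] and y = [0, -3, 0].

(x ⊛ y)[n] = Σ(m=0 to 2) x[m] · y[(n-m) mod 3]

Computing each output sample:
(x ⊛ y)[0] = -3
(x ⊛ y)[1] = 6
(x ⊛ y)[2] = 0

x ⊛ y = [-3, 6, 0]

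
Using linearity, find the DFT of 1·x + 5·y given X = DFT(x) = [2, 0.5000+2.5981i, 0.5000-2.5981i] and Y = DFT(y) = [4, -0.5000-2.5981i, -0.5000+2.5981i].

By linearity: DFT(1x + 5y) = 1·DFT(x) + 5·DFT(y)
= 1·[2, 0.5000+2.5981i, 0.5000-2.5981i] + 5·[4, -0.5000-2.5981i, -0.5000+2.5981i]

Computing element-wise:
Z[0] = 1·(2) + 5·(4) = 22
Z[1] = 1·(0.5000+2.5981i) + 5·(-0.5000-2.5981i) = -2.0000-10.3924i
Z[2] = 1·(0.5000-2.5981i) + 5·(-0.5000+2.5981i) = -2.0000+10.3924i

DFT(1x + 5y) = 1·X + 5·Y = [22, -2.0000-10.3924i, -2.0000+10.3924i]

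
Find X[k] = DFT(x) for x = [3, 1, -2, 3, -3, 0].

X[k] = Σ(n=0 to 5) x[n] · ω_6^(nk)
where ω_6 = e^(-2πi/6)

Computing each X[k]:
X[0] = 2
X[1] = 3.0000-1.7321i
X[2] = 8
X[3] = -6
X[4] = 8
X[5] = 3.0000+1.7321i

X = [2, 3.0000-1.7321i, 8, -6, 8, 3.0000+1.7321i]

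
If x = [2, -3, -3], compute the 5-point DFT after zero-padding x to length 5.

Original 3-point DFT: [-4, 5, 5]
Zero-padded 5-point DFT provides frequency interpolation.

DFT_5([x, 0, ...]) = [-4, 3.5000+4.6165i, 3.5000-1.0898i, 3.5000+1.0898i, 3.5000-4.6165i]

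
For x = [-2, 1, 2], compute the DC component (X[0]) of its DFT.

X[0] = Σ(n=0 to 2) x[n] · ω_3^0 = Σ x[n]
= (-2) + (1) + (2)

X[0] = 1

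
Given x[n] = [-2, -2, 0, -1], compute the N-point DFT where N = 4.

X[k] = Σ(n=0 to 3) x[n] · ω_4^(nk)
where ω_4 = e^(-2πi/4)

Computing each X[k]:
X[0] = -5
X[1] = -2+1i
X[2] = 1
X[3] = -2-1i

X = [-5, -2+1i, 1, -2-1i]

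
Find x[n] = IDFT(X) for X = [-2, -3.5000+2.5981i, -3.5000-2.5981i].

x[n] = (1/3) Σ(k=0 to 2) X[k] · e^(2πikn/3)

Computing each x[n]:
x[0] = -3
x[1] = -1
x[2] = 2

x = [-3, -1, 2]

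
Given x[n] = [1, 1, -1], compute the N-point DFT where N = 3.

X[k] = Σ(n=0 to 2) x[n] · ω_3^(nk)
where ω_3 = e^(-2πi/3)

Computing each X[k]:
X[0] = 1
X[1] = 1.0000-1.7321i
X[2] = 1.0000+1.7321i

X = [1, 1.0000-1.7321i, 1.0000+1.7321i]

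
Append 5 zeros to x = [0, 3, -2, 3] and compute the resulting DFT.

Original 4-point DFT: [4, 2, -8, 2]
Zero-padded 9-point DFT provides frequency interpolation.

DFT_9([x, 0, ...]) = [4, 0.4508-2.5568i, 0.9003+0.3277i, 2.5000-4.3301i, -5.8512-4.9097i, -5.8512+4.9097i, 2.5000+4.3301i, 0.9003-0.3277i, 0.4508+2.5568i]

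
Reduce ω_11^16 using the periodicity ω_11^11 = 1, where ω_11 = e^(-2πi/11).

Since ω_11^11 = 1, powers reduce modulo 11.
16 mod 11 = 5
So ω_11^16 = ω_11^5 = e^(-2πi·5/11)

ω_11^16 = ω_11^5 = -0.9595-0.2817i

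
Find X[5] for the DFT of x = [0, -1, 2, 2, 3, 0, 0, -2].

X[5] = Σ(n=0 to 7) x[n] · ω_8^(5n) where ω_8 = e^(-2πi/8)
= (0)·ω_8^0 + (-1)·ω_8^5 + (2)·ω_8^10 + (2)·ω_8^15 + (3)·ω_8^20 + (0)·ω_8^25 + (0)·ω_8^30 + (-2)·ω_8^35

X[5] = 0.5355+0.1213i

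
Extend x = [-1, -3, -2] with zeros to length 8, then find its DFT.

Original 3-point DFT: [-6, 1.5000+0.8660i, 1.5000-0.8660i]
Zero-padded 8-point DFT provides frequency interpolation.

DFT_8([x, 0, ...]) = [-6, -3.1213+4.1213i, 1+3i, 1.1213+0.1213i, 0, 1.1213-0.1213i, 1-3i, -3.1213-4.1213i]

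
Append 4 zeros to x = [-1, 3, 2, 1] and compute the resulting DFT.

Original 4-point DFT: [5, -3-2i, -3, -3+2i]
Zero-padded 8-point DFT provides frequency interpolation.

DFT_8([x, 0, ...]) = [5, 0.4142-4.8284i, -3-2i, -2.4142-0.8284i, -3, -2.4142+0.8284i, -3+2i, 0.4142+4.8284i]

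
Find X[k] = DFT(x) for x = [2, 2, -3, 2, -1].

X[k] = Σ(n=0 to 4) x[n] · ω_5^(nk)
where ω_5 = e^(-2πi/5)

Computing each X[k]:
X[0] = 2
X[1] = 3.1180+0.0858i
X[2] = 0.8820-6.5186i
X[3] = 0.8820+6.5186i
X[4] = 3.1180-0.0858i

X = [2, 3.1180+0.0858i, 0.8820-6.5186i, 0.8820+6.5186i, 3.1180-0.0858i]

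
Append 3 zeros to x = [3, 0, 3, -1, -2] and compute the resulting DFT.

Original 5-point DFT: [3, 0.7639-4.2533i, 5.2361+2.6287i, 5.2361-2.6287i, 0.7639+4.2533i]
Zero-padded 8-point DFT provides frequency interpolation.

DFT_8([x, 0, ...]) = [3, 5.7071-2.2929i, -2-1i, 4.2929+3.7071i, 5, 4.2929-3.7071i, -2+1i, 5.7071+2.2929i]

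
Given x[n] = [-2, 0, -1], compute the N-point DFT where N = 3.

X[k] = Σ(n=0 to 2) x[n] · ω_3^(nk)
where ω_3 = e^(-2πi/3)

Computing each X[k]:
X[0] = -3
X[1] = -1.5000-0.8660i
X[2] = -1.5000+0.8660i

X = [-3, -1.5000-0.8660i, -1.5000+0.8660i]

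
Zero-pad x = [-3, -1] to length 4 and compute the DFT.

Original 2-point DFT: [-4, -2]
Zero-padded 4-point DFT provides frequency interpolation.

DFT_4([x, 0, ...]) = [-4, -3+1i, -2, -3-1i]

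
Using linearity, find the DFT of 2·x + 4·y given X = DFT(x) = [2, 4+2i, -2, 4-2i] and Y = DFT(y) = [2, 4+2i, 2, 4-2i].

By linearity: DFT(2x + 4y) = 2·DFT(x) + 4·DFT(y)
= 2·[2, 4+2i, -2, 4-2i] + 4·[2, 4+2i, 2, 4-2i]

Computing element-wise:
Z[0] = 2·(2) + 4·(2) = 12
Z[1] = 2·(4+2i) + 4·(4+2i) = 24+12i
Z[2] = 2·(-2) + 4·(2) = 4
Z[3] = 2·(4-2i) + 4·(4-2i) = 24-12i

DFT(2x + 4y) = 2·X + 4·Y = [12, 24+12i, 4, 24-12i]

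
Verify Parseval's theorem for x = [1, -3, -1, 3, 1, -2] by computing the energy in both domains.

Time domain:
Σ|x[n]|² = |1|² + |-3|² + |-1|² + |3|² + |1|² + |-2|² = 25.0000

Frequency domain:
(1/6)Σ|X[k]|² = (1/6)(|-1|² + |-4.5000+2.5981i|² + |6.5000-0.8660i|² + |3|² + |6.5000+0.8660i|² + |-4.5000-2.5981i|²) = (1/6)·150.0000 = 25.0000

Both sides agree, confirming Parseval's theorem.

Σ|x[n]|² = (1/N)Σ|X[k]|² = 25.0000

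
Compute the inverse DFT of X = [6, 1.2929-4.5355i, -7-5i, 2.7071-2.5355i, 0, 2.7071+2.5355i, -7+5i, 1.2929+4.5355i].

x[n] = (1/8) Σ(k=0 to 7) X[k] · e^(2πikn/8)

Computing each x[n]:
x[0] = 0
x[1] = 3
x[2] = 3
x[3] = 1
x[4] = -2
x[5] = 1
x[6] = 2
x[7] = -2

x = [0, 3, 3, 1, -2, 1, 2, -2]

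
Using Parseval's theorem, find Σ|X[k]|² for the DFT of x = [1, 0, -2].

Parseval: Σ|x[n]|² = (1/N)Σ|X[k]|², so Σ|X[k]|² = N·Σ|x[n]|² = 3·5.0000

Σ|X[k]|² = N·Σ|x[n]|² = 3·5.0000 = 15.0000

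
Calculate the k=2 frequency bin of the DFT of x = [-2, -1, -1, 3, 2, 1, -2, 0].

X[2] = Σ(n=0 to 7) x[n] · ω_8^(2n) where ω_8 = e^(-2πi/8)
= (-2)·ω_8^0 + (-1)·ω_8^2 + (-1)·ω_8^4 + (3)·ω_8^6 + (2)·ω_8^8 + (1)·ω_8^10 + (-2)·ω_8^12 + (0)·ω_8^14

X[2] = 3+3i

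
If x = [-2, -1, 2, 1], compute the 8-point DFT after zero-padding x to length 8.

Original 4-point DFT: [0, -4+2i, 0, -4-2i]
Zero-padded 8-point DFT provides frequency interpolation.

DFT_8([x, 0, ...]) = [0, -3.4142-2.0000i, -4+2i, -0.5858+2.0000i, 0, -0.5858-2.0000i, -4-2i, -3.4142+2.0000i]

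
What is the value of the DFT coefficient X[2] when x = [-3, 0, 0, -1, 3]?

X[2] = Σ(n=0 to 4) x[n] · ω_5^(2n) where ω_5 = e^(-2πi/5)
= (-3)·ω_5^0 + (0)·ω_5^2 + (0)·ω_5^4 + (-1)·ω_5^6 + (3)·ω_5^8

X[2] = -5.7361+2.7144i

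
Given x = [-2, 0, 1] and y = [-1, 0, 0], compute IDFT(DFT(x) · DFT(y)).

(x ⊛ y)[n] = Σ(m=0 to 2) x[m] · y[(n-m) mod 3]

Computing each output sample:
(x ⊛ y)[0] = 2
(x ⊛ y)[1] = 0
(x ⊛ y)[2] = -1

x ⊛ y = [2, 0, -1]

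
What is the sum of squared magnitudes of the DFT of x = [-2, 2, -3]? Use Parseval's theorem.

Parseval: Σ|x[n]|² = (1/N)Σ|X[k]|², so Σ|X[k]|² = N·Σ|x[n]|² = 3·17.0000

Σ|X[k]|² = N·Σ|x[n]|² = 3·17.0000 = 51.0000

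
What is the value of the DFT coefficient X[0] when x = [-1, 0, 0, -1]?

X[0] = Σ(n=0 to 3) x[n] · ω_4^0 = Σ x[n]
= (-1) + (0) + (0) + (-1)

X[0] = -2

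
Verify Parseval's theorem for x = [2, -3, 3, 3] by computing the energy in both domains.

Time domain:
Σ|x[n]|² = |2|² + |-3|² + |3|² + |3|² = 31.0000

Frequency domain:
(1/4)Σ|X[k]|² = (1/4)(|5|² + |-1+6i|² + |5|² + |-1-6i|²) = (1/4)·124.0000 = 31.0000

Both sides agree, confirming Parseval's theorem.

Σ|x[n]|² = (1/N)Σ|X[k]|² = 31.0000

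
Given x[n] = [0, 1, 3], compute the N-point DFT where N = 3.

X[k] = Σ(n=0 to 2) x[n] · ω_3^(nk)
where ω_3 = e^(-2πi/3)

Computing each X[k]:
X[0] = 4
X[1] = -2.0000+1.7321i
X[2] = -2.0000-1.7321i

X = [4, -2.0000+1.7321i, -2.0000-1.7321i]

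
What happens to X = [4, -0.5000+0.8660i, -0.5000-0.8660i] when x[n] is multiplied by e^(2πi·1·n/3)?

Modulation property: DFT(ω_3^(-1n)·x[n]) = X[(k-1) mod 3], so circularly shift X by 1 positions.

X[k-1] = [-0.5000-0.8660i, 4, -0.5000+0.8660i]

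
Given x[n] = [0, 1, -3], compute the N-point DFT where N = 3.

X[k] = Σ(n=0 to 2) x[n] · ω_3^(nk)
where ω_3 = e^(-2πi/3)

Computing each X[k]:
X[0] = -2
X[1] = 1.0000-3.4641i
X[2] = 1.0000+3.4641i

X = [-2, 1.0000-3.4641i, 1.0000+3.4641i]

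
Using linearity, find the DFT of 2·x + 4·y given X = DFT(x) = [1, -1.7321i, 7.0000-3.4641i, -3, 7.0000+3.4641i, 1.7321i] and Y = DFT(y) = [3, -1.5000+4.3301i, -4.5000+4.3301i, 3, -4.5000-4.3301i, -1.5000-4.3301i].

By linearity: DFT(2x + 4y) = 2·DFT(x) + 4·DFT(y)
= 2·[1, -1.7321i, 7.0000-3.4641i, -3, 7.0000+3.4641i, 1.7321i] + 4·[3, -1.5000+4.3301i, -4.5000+4.3301i, 3, -4.5000-4.3301i, -1.5000-4.3301i]

Computing element-wise:
Z[0] = 2·(1) + 4·(3) = 14
Z[1] = 2·(-1.7321i) + 4·(-1.5000+4.3301i) = -6.0000+13.8562i
Z[2] = 2·(7.0000-3.4641i) + 4·(-4.5000+4.3301i) = -4.0000+10.3922i
Z[3] = 2·(-3) + 4·(3) = 6
Z[4] = 2·(7.0000+3.4641i) + 4·(-4.5000-4.3301i) = -4.0000-10.3922i
Z[5] = 2·(1.7321i) + 4·(-1.5000-4.3301i) = -6.0000-13.8562i

DFT(2x + 4y) = 2·X + 4·Y = [14, -6.0000+13.8562i, -4.0000+10.3922i, 6, -4.0000-10.3922i, -6.0000-13.8562i]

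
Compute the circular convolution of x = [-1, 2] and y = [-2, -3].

(x ⊛ y)[n] = Σ(m=0 to 1) x[m] · y[(n-m) mod 2]

Computing each output sample:
(x ⊛ y)[0] = -4
(x ⊛ y)[1] = -1

x ⊛ y = [-4, -1]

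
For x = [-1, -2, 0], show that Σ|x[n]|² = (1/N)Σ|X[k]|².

Time domain:
Σ|x[n]|² = |-1|² + |-2|² + |0|² = 5.0000

Frequency domain:
(1/3)Σ|X[k]|² = (1/3)(|-3|² + |1.7321i|² + |-1.7321i|²) = (1/3)·15.0000 = 5.0000

Both sides agree, confirming Parseval's theorem.

Σ|x[n]|² = (1/N)Σ|X[k]|² = 5.0000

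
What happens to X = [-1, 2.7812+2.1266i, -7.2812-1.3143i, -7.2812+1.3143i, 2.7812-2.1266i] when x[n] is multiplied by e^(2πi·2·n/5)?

Modulation property: DFT(ω_5^(-2n)·x[n]) = X[(k-2) mod 5], so circularly shift X by 2 positions.

X[k-2] = [-7.2812+1.3143i, 2.7812-2.1266i, -1, 2.7812+2.1266i, -7.2812-1.3143i]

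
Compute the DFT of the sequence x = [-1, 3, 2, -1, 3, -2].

X[k] = Σ(n=0 to 5) x[n] · ω_6^(nk)
where ω_6 = e^(-2πi/6)

Computing each X[k]:
X[0] = 4
X[1] = -2.0000-3.4641i
X[2] = -5.0000-5.1962i
X[3] = 4
X[4] = -5.0000+5.1962i
X[5] = -2.0000+3.4641i

X = [4, -2.0000-3.4641i, -5.0000-5.1962i, 4, -5.0000+5.1962i, -2.0000+3.4641i]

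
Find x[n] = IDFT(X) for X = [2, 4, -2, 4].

x[n] = (1/4) Σ(k=0 to 3) X[k] · e^(2πikn/4)

Computing each x[n]:
x[0] = 2
x[1] = 1
x[2] = -2
x[3] = 1

x = [2, 1, -2, 1]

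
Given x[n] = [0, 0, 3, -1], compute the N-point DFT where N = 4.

X[k] = Σ(n=0 to 3) x[n] · ω_4^(nk)
where ω_4 = e^(-2πi/4)

Computing each X[k]:
X[0] = 2
X[1] = -3-1i
X[2] = 4
X[3] = -3+1i

X = [2, -3-1i, 4, -3+1i]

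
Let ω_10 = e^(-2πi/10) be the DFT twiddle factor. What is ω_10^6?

ω_10^6 = e^(-2πi·6/10)
= cos(-2π·6/10) + i·sin(-2π·6/10)
= cos(-12π/10) + i·sin(-12π/10)

ω_10^6 = cos(-12π/10) + i·sin(-12π/10) = -0.8090+0.5878i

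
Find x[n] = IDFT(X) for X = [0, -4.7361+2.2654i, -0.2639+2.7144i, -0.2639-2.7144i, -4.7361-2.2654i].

x[n] = (1/5) Σ(k=0 to 4) X[k] · e^(2πikn/5)

Computing each x[n]:
x[0] = -2
x[1] = -2
x[2] = 2
x[3] = 1
x[4] = 1

x = [-2, -2, 2, 1, 1]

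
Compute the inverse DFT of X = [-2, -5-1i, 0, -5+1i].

x[n] = (1/4) Σ(k=0 to 3) X[k] · e^(2πikn/4)

Computing each x[n]:
x[0] = -3
x[1] = 0
x[2] = 2
x[3] = -1

x = [-3, 0, 2, -1]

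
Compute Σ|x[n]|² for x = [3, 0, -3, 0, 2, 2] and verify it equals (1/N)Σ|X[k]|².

Time domain:
Σ|x[n]|² = |3|² + |0|² + |-3|² + |0|² + |2|² + |2|² = 26.0000

Frequency domain:
(1/6)Σ|X[k]|² = (1/6)(|4|² + |4.5000+6.0622i|² + |2.5000-2.5981i|² + |0|² + |2.5000+2.5981i|² + |4.5000-6.0622i|²) = (1/6)·156.0000 = 26.0000

Both sides agree, confirming Parseval's theorem.

Σ|x[n]|² = (1/N)Σ|X[k]|² = 26.0000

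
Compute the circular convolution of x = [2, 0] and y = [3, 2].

(x ⊛ y)[n] = Σ(m=0 to 1) x[m] · y[(n-m) mod 2]

Computing each output sample:
(x ⊛ y)[0] = 6
(x ⊛ y)[1] = 4

x ⊛ y = [6, 4]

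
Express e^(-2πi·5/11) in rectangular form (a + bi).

ω_11^5 = e^(-2πi·5/11)
= cos(-2π·5/11) + i·sin(-2π·5/11)
= cos(-10π/11) + i·sin(-10π/11)

ω_11^5 = cos(-10π/11) + i·sin(-10π/11) = -0.9595-0.2817i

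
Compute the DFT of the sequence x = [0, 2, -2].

X[k] = Σ(n=0 to 2) x[n] · ω_3^(nk)
where ω_3 = e^(-2πi/3)

Computing each X[k]:
X[0] = 0
X[1] = -3.4641i
X[2] = 3.4641i

X = [0, -3.4641i, 3.4641i]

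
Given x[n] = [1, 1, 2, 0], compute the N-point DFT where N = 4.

X[k] = Σ(n=0 to 3) x[n] · ω_4^(nk)
where ω_4 = e^(-2πi/4)

Computing each X[k]:
X[0] = 4
X[1] = -1-1i
X[2] = 2
X[3] = -1+1i

X = [4, -1-1i, 2, -1+1i]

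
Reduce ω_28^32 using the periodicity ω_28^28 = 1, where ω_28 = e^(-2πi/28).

Since ω_28^28 = 1, powers reduce modulo 28.
32 mod 28 = 4
So ω_28^32 = ω_28^4 = e^(-2πi·4/28)

ω_28^32 = ω_28^4 = 0.6235-0.7818i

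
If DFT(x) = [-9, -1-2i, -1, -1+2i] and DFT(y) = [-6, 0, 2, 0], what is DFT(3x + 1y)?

By linearity: DFT(3x + 1y) = 3·DFT(x) + 1·DFT(y)
= 3·[-9, -1-2i, -1, -1+2i] + 1·[-6, 0, 2, 0]

Computing element-wise:
Z[0] = 3·(-9) + 1·(-6) = -33
Z[1] = 3·(-1-2i) + 1·(0) = -3-6i
Z[2] = 3·(-1) + 1·(2) = -1
Z[3] = 3·(-1+2i) + 1·(0) = -3+6i

DFT(3x + 1y) = 3·X + 1·Y = [-33, -3-6i, -1, -3+6i]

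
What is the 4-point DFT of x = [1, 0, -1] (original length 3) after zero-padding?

Original 3-point DFT: [0, 1.5000-0.8660i, 1.5000+0.8660i]
Zero-padded 4-point DFT provides frequency interpolation.

DFT_4([x, 0, ...]) = [0, 2, 0, 2]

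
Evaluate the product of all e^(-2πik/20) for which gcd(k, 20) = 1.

The primitive 20th roots of unity are ω_20^k for k coprime to 20: k ∈ {1, 3, 7, 9, 11, 13, 17, 19}
Their product equals the constant term of the cyclotomic polynomial Φ_20(x) up to sign.
For n ≥ 3, the product of all primitive nth roots of unity is 1. (For n=1 it is 1; for n=2 it is -1.)

1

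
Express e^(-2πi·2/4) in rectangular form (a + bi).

ω_4^2 = e^(-2πi·2/4)
= cos(-2π·2/4) + i·sin(-2π·2/4)
= cos(-4π/4) + i·sin(-4π/4)

ω_4^2 = cos(-4π/4) + i·sin(-4π/4) = -1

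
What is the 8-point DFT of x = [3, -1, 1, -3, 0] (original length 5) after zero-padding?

Original 5-point DFT: [0, 4.3090-1.4001i, 3.1910+4.3920i, 3.1910-4.3920i, 4.3090+1.4001i]
Zero-padded 8-point DFT provides frequency interpolation.

DFT_8([x, 0, ...]) = [0, 4.4142+1.8284i, 2-2i, 1.5858+3.8284i, 8, 1.5858-3.8284i, 2+2i, 4.4142-1.8284i]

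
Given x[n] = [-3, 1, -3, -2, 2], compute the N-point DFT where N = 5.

X[k] = Σ(n=0 to 4) x[n] · ω_5^(nk)
where ω_5 = e^(-2πi/5)

Computing each X[k]:
X[0] = -5
X[1] = 1.9721+1.5388i
X[2] = -6.9721-0.3633i
X[3] = -6.9721+0.3633i
X[4] = 1.9721-1.5388i

X = [-5, 1.9721+1.5388i, -6.9721-0.3633i, -6.9721+0.3633i, 1.9721-1.5388i]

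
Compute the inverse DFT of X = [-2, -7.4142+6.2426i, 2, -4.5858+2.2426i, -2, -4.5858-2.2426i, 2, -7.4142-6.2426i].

x[n] = (1/8) Σ(k=0 to 7) X[k] · e^(2πikn/8)

Computing each x[n]:
x[0] = -3
x[1] = -2
x[2] = -2
x[3] = -1
x[4] = 3
x[5] = 2
x[6] = 0
x[7] = 1

x = [-3, -2, -2, -1, 3, 2, 0, 1]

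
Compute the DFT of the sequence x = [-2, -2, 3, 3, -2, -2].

X[k] = Σ(n=0 to 5) x[n] · ω_6^(nk)
where ω_6 = e^(-2πi/6)

Computing each X[k]:
X[0] = -2
X[1] = -7.5000-4.3301i
X[2] = 2.5000+4.3301i
X[3] = 0
X[4] = 2.5000-4.3301i
X[5] = -7.5000+4.3301i

X = [-2, -7.5000-4.3301i, 2.5000+4.3301i, 0, 2.5000-4.3301i, -7.5000+4.3301i]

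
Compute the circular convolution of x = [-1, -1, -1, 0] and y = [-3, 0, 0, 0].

(x ⊛ y)[n] = Σ(m=0 to 3) x[m] · y[(n-m) mod 4]

Computing each output sample:
(x ⊛ y)[0] = 3
(x ⊛ y)[1] = 3
(x ⊛ y)[2] = 3
(x ⊛ y)[3] = 0

x ⊛ y = [3, 3, 3, 0]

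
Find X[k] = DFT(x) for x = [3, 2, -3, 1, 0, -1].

X[k] = Σ(n=0 to 5) x[n] · ω_6^(nk)
where ω_6 = e^(-2πi/6)

Computing each X[k]:
X[0] = 2
X[1] = 4
X[2] = 5.0000-5.1962i
X[3] = -2
X[4] = 5.0000+5.1962i
X[5] = 4

X = [2, 4, 5.0000-5.1962i, -2, 5.0000+5.1962i, 4]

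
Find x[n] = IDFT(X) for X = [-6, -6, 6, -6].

x[n] = (1/4) Σ(k=0 to 3) X[k] · e^(2πikn/4)

Computing each x[n]:
x[0] = -3
x[1] = -3
x[2] = 3
x[3] = -3

x = [-3, -3, 3, -3]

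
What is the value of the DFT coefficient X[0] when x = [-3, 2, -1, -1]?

X[0] = Σ(n=0 to 3) x[n] · ω_4^0 = Σ x[n]
= (-3) + (2) + (-1) + (-1)

X[0] = -3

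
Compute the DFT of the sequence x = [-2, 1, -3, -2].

X[k] = Σ(n=0 to 3) x[n] · ω_4^(nk)
where ω_4 = e^(-2πi/4)

Computing each X[k]:
X[0] = -6
X[1] = 1-3i
X[2] = -4
X[3] = 1+3i

X = [-6, 1-3i, -4, 1+3i]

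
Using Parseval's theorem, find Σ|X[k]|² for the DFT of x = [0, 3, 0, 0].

Parseval: Σ|x[n]|² = (1/N)Σ|X[k]|², so Σ|X[k]|² = N·Σ|x[n]|² = 4·9.0000

Σ|X[k]|² = N·Σ|x[n]|² = 4·9.0000 = 36.0000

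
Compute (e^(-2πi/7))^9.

Since ω_7^7 = 1, powers reduce modulo 7.
9 mod 7 = 2
So ω_7^9 = ω_7^2 = e^(-2πi·2/7)

ω_7^9 = ω_7^2 = -0.2225-0.9749i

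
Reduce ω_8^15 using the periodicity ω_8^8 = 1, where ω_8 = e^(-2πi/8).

Since ω_8^8 = 1, powers reduce modulo 8.
15 mod 8 = 7
So ω_8^15 = ω_8^7 = e^(-2πi·7/8)

ω_8^15 = ω_8^7 = 0.7071+0.7071i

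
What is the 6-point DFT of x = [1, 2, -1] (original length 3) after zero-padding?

Original 3-point DFT: [2, 0.5000-2.5981i, 0.5000+2.5981i]
Zero-padded 6-point DFT provides frequency interpolation.

DFT_6([x, 0, ...]) = [2, 2.5000-0.8660i, 0.5000-2.5981i, -2, 0.5000+2.5981i, 2.5000+0.8660i]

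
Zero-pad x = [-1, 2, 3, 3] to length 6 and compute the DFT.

Original 4-point DFT: [7, -4+1i, -3, -4-1i]
Zero-padded 6-point DFT provides frequency interpolation.

DFT_6([x, 0, ...]) = [7, -4.5000-4.3301i, -0.5000+0.8660i, -3, -0.5000-0.8660i, -4.5000+4.3301i]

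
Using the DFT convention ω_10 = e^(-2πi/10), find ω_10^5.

ω_10^5 = e^(-2πi·5/10)
= cos(-2π·5/10) + i·sin(-2π·5/10)
= cos(-10π/10) + i·sin(-10π/10)

ω_10^5 = cos(-10π/10) + i·sin(-10π/10) = -1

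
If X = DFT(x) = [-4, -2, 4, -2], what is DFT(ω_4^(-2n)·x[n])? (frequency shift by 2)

Modulation property: DFT(ω_4^(-2n)·x[n]) = X[(k-2) mod 4], so circularly shift X by 2 positions.

X[k-2] = [4, -2, -4, -2]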